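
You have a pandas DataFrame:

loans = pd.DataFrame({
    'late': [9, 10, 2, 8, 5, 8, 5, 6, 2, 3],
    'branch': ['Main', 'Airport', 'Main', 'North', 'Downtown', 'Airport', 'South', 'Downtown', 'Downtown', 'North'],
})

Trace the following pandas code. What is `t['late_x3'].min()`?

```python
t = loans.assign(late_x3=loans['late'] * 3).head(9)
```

add column late_x3 = loans['late'] * 3:
   late    branch  late_x3
0     9      Main       27
1    10   Airport       30
2     2      Main        6
3     8     North       24
4     5  Downtown       15
5     8   Airport       24
6     5     South       15
7     6  Downtown       18
8     2  Downtown        6
9     3     North        9
take first 9 rows:
   late    branch  late_x3
0     9      Main       27
1    10   Airport       30
2     2      Main        6
3     8     North       24
4     5  Downtown       15
5     8   Airport       24
6     5     South       15
7     6  Downtown       18
8     2  Downtown        6
Taking the min of column 'late_x3' gives 6.

6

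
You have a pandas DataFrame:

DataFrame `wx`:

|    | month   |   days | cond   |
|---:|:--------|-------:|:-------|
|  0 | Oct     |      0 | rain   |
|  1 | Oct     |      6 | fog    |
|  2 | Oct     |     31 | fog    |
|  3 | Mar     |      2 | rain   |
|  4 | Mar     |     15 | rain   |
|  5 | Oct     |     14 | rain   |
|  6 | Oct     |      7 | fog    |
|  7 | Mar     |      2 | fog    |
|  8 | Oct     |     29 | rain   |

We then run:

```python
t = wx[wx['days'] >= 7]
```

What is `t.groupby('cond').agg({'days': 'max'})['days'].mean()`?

filter rows where days >= 7:
  month  days  cond
2   Oct    31   fog
4   Mar    15  rain
5   Oct    14  rain
6   Oct     7   fog
8   Oct    29  rain
group by cond, max of days:
      days
cond      
fog     31
rain    29
Hence 30.0.

30.0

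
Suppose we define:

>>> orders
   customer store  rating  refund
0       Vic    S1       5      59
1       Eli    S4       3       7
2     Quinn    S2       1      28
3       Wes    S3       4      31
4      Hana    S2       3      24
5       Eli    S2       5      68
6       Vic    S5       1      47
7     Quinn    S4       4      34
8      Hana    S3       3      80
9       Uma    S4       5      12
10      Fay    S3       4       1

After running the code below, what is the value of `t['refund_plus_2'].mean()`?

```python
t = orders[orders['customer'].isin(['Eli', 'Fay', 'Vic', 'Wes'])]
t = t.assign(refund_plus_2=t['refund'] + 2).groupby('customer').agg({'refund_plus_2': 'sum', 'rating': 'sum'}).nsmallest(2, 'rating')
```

18.0

filter rows where customer in ['Eli', 'Fay', 'Vic', 'Wes']:
   customer store  rating  refund
0       Vic    S1       5      59
1       Eli    S4       3       7
3       Wes    S3       4      31
5       Eli    S2       5      68
6       Vic    S5       1      47
10      Fay    S3       4       1
add column refund_plus_2 = t['refund'] + 2:
   customer store  rating  refund  refund_plus_2
0       Vic    S1       5      59             61
1       Eli    S4       3       7              9
3       Wes    S3       4      31             33
5       Eli    S2       5      68             70
6       Vic    S5       1      47             49
10      Fay    S3       4       1              3
group by customer: sum(refund_plus_2), sum(rating):
          refund_plus_2  rating
customer                       
Eli                  79       8
Fay                   3       4
Vic                 110       6
Wes                  33       4
take 2 rows with smallest rating:
          refund_plus_2  rating
customer                       
Fay                   3       4
Wes                  33       4
So mean() = 18.0.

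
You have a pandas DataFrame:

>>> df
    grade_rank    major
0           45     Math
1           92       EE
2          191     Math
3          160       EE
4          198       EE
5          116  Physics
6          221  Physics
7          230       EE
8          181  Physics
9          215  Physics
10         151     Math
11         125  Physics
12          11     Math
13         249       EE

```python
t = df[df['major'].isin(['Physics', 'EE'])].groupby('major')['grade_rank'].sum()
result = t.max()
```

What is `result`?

filter rows where major in ['Physics', 'EE']:
    grade_rank    major
1           92       EE
3          160       EE
4          198       EE
5          116  Physics
6          221  Physics
7          230       EE
8          181  Physics
9          215  Physics
11         125  Physics
13         249       EE
group by major, sum of grade_rank:
major
EE         929
Physics    858
Name: grade_rank, dtype: int64
max of the resulting series → 929

929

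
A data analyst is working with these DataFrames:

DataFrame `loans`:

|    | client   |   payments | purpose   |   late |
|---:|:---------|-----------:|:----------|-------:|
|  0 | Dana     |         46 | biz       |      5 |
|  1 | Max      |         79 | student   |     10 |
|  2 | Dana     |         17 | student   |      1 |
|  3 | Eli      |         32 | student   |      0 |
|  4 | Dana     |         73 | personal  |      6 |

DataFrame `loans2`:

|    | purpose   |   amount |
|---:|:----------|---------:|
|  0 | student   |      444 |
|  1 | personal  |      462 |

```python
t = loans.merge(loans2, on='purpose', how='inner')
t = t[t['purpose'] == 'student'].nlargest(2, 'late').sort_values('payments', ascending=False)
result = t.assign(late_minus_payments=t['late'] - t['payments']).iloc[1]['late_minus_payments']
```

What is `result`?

-16

merge on 'purpose' (how='inner') → 4 rows:
  client  payments   purpose  late  amount
0    Max        79   student    10     444
1   Dana        17   student     1     444
2    Eli        32   student     0     444
3   Dana        73  personal     6     462
filter rows where purpose == 'student':
  client  payments  purpose  late  amount
0    Max        79  student    10     444
1   Dana        17  student     1     444
2    Eli        32  student     0     444
take 2 rows with largest late:
  client  payments  purpose  late  amount
0    Max        79  student    10     444
1   Dana        17  student     1     444
sort by payments descending:
  client  payments  purpose  late  amount
0    Max        79  student    10     444
1   Dana        17  student     1     444
add column late_minus_payments = t['late'] - t['payments']:
  client  payments  purpose  late  amount  late_minus_payments
0    Max        79  student    10     444                  -69
1   Dana        17  student     1     444                  -16
value at position 1, column 'late_minus_payments' → -16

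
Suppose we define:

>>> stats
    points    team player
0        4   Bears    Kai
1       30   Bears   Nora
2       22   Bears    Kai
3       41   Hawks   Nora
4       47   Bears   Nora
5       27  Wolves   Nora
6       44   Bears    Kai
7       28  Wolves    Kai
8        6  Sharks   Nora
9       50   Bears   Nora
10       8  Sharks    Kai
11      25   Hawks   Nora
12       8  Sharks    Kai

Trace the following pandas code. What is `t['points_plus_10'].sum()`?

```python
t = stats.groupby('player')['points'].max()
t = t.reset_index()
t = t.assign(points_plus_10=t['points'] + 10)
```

group by player, max of points:
player
Kai     44
Nora    50
Name: points, dtype: int64
reset_index():
  player  points
0    Kai      44
1   Nora      50
add column points_plus_10 = t['points'] + 10:
  player  points  points_plus_10
0    Kai      44              54
1   Nora      50              60

114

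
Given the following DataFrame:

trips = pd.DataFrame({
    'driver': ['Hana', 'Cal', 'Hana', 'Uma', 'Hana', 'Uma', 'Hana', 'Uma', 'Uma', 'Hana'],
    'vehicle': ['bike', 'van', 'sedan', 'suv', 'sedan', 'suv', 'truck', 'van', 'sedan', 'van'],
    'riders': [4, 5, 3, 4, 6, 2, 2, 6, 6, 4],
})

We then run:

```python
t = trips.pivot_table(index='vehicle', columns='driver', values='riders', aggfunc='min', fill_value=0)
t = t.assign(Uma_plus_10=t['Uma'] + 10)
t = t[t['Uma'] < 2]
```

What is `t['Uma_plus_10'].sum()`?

20

pivot: rows=vehicle, cols=driver, min(riders):
driver   Cal  Hana  Uma
vehicle                
bike       0     4    0
sedan      0     3    6
suv        0     0    2
truck      0     2    0
van        5     4    6
add column Uma_plus_10 = t['Uma'] + 10:
driver   Cal  Hana  Uma  Uma_plus_10
vehicle                             
bike       0     4    0           10
sedan      0     3    6           16
suv        0     0    2           12
truck      0     2    0           10
van        5     4    6           16
filter rows where Uma < 2:
driver   Cal  Hana  Uma  Uma_plus_10
vehicle                             
bike       0     4    0           10
truck      0     2    0           10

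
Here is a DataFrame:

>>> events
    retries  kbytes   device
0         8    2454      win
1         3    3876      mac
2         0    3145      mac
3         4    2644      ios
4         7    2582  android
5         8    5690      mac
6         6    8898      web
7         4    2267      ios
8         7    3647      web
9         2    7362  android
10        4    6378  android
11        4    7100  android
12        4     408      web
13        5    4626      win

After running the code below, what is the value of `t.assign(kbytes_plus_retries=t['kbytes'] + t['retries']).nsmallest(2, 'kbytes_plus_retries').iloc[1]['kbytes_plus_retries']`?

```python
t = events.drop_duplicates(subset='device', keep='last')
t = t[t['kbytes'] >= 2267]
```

drop duplicate device (keep=last):
    retries  kbytes   device
5         8    5690      mac
7         4    2267      ios
11        4    7100  android
12        4     408      web
13        5    4626      win
filter rows where kbytes >= 2267:
    retries  kbytes   device
5         8    5690      mac
7         4    2267      ios
11        4    7100  android
13        5    4626      win
add column kbytes_plus_retries = t['kbytes'] + t['retries']:
    retries  kbytes   device  kbytes_plus_retries
5         8    5690      mac                 5698
7         4    2267      ios                 2271
11        4    7100  android                 7104
13        5    4626      win                 4631
take 2 rows with smallest kbytes_plus_retries:
    retries  kbytes device  kbytes_plus_retries
7         4    2267    ios                 2271
13        5    4626    win                 4631
value at position 1, column 'kbytes_plus_retries' → 4631

4631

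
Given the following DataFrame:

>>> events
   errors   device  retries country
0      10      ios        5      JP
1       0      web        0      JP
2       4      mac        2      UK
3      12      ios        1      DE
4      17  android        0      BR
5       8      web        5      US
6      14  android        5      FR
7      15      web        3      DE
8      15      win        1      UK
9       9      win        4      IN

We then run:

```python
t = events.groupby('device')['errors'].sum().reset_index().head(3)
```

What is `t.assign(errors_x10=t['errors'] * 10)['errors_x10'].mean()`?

190.0

group by device, sum of errors:
device
android    31
ios        22
mac         4
web        23
win        24
Name: errors, dtype: int64
reset_index():
    device  errors
0  android      31
1      ios      22
2      mac       4
3      web      23
4      win      24
take first 3 rows:
    device  errors
0  android      31
1      ios      22
2      mac       4
add column errors_x10 = t['errors'] * 10:
    device  errors  errors_x10
0  android      31         310
1      ios      22         220
2      mac       4          40
mean of column 'errors_x10' → 190.0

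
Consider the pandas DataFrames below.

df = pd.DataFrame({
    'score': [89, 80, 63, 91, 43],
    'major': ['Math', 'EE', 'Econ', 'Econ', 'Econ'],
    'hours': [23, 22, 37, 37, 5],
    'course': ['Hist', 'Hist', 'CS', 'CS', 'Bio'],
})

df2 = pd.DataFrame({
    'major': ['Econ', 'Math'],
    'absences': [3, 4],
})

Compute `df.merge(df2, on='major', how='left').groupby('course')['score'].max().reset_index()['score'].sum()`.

merge on 'major' (how='left') → 5 rows:
   score major  hours course  absences
0     89  Math     23   Hist       4.0
1     80    EE     22   Hist       NaN
2     63  Econ     37     CS       3.0
3     91  Econ     37     CS       3.0
4     43  Econ      5    Bio       3.0
group by course, max of score:
course
Bio     43
CS      91
Hist    89
Name: score, dtype: int64
reset_index():
  course  score
0    Bio     43
1     CS     91
2   Hist     89
Taking the sum of column 'score' gives 223.

223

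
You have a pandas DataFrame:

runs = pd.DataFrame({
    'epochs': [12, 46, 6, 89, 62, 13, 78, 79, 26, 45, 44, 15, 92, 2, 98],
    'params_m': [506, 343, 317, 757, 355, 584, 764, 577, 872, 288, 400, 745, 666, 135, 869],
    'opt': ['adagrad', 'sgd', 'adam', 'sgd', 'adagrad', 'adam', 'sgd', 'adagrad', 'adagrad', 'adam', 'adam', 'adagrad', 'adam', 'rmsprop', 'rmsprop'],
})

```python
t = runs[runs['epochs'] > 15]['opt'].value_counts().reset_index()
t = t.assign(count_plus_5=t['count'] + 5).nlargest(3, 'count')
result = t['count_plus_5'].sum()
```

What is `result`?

24

filter rows where epochs > 15:
    epochs  params_m      opt
1       46       343      sgd
3       89       757      sgd
4       62       355  adagrad
6       78       764      sgd
7       79       577  adagrad
8       26       872  adagrad
9       45       288     adam
10      44       400     adam
12      92       666     adam
14      98       869  rmsprop
value_counts of opt:
opt
sgd        3
adagrad    3
adam       3
rmsprop    1
Name: count, dtype: int64
reset_index():
       opt  count
0      sgd      3
1  adagrad      3
2     adam      3
3  rmsprop      1
add column count_plus_5 = t['count'] + 5:
       opt  count  count_plus_5
0      sgd      3             8
1  adagrad      3             8
2     adam      3             8
3  rmsprop      1             6
take 3 rows with largest count:
       opt  count  count_plus_5
0      sgd      3             8
1  adagrad      3             8
2     adam      3             8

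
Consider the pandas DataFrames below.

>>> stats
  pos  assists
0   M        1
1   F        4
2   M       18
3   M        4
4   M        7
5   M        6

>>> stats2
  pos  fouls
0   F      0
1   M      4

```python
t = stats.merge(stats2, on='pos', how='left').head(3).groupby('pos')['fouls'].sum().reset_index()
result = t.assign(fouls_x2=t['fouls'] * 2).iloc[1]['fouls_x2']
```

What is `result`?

16

merge on 'pos' (how='left') → 6 rows:
  pos  assists  fouls
0   M        1      4
1   F        4      0
2   M       18      4
3   M        4      4
4   M        7      4
5   M        6      4
take first 3 rows:
  pos  assists  fouls
0   M        1      4
1   F        4      0
2   M       18      4
group by pos, sum of fouls:
pos
F    0
M    8
Name: fouls, dtype: int64
reset_index():
  pos  fouls
0   F      0
1   M      8
add column fouls_x2 = t['fouls'] * 2:
  pos  fouls  fouls_x2
0   F      0         0
1   M      8        16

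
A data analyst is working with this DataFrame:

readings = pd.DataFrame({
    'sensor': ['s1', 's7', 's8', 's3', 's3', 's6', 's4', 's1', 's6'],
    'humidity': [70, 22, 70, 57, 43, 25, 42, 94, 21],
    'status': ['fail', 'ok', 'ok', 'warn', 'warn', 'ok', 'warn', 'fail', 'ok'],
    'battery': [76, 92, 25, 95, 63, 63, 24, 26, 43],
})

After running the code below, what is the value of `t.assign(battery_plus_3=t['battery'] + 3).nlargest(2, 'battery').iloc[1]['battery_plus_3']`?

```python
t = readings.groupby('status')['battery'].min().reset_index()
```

28

group by status, min of battery:
status
fail    26
ok      25
warn    24
Name: battery, dtype: int64
reset_index():
  status  battery
0   fail       26
1     ok       25
2   warn       24
add column battery_plus_3 = t['battery'] + 3:
  status  battery  battery_plus_3
0   fail       26              29
1     ok       25              28
2   warn       24              27
take 2 rows with largest battery:
  status  battery  battery_plus_3
0   fail       26              29
1     ok       25              28
Then the value at position 1, column 'battery_plus_3': 28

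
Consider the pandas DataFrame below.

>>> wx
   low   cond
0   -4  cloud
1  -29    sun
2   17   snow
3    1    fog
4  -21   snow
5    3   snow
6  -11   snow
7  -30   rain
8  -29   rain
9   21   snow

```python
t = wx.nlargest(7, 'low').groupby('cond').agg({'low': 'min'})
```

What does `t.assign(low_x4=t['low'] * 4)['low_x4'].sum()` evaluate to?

take 7 rows with largest low:
   low   cond
9   21   snow
2   17   snow
5    3   snow
3    1    fog
0   -4  cloud
6  -11   snow
4  -21   snow
group by cond, min of low:
       low
cond      
cloud   -4
fog      1
snow   -21
add column low_x4 = t['low'] * 4:
       low  low_x4
cond              
cloud   -4     -16
fog      1       4
snow   -21     -84
Reading off the sum of column 'low_x4', we get -96.

-96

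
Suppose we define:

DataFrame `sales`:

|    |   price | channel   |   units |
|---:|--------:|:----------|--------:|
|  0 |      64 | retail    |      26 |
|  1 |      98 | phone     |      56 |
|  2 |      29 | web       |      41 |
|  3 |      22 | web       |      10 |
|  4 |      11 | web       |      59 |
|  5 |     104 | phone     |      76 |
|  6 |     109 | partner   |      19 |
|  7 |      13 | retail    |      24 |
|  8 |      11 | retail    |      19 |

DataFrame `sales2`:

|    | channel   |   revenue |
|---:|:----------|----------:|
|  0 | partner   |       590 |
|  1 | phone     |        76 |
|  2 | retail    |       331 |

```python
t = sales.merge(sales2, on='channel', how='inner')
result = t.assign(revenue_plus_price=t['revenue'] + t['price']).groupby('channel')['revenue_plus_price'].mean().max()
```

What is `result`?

699.0

merge on 'channel' (how='inner') → 6 rows:
   price  channel  units  revenue
0     64   retail     26      331
1     98    phone     56       76
2    104    phone     76       76
3    109  partner     19      590
4     13   retail     24      331
5     11   retail     19      331
add column revenue_plus_price = t['revenue'] + t['price']:
   price  channel  units  revenue  revenue_plus_price
0     64   retail     26      331                 395
1     98    phone     56       76                 174
2    104    phone     76       76                 180
3    109  partner     19      590                 699
4     13   retail     24      331                 344
5     11   retail     19      331                 342
group by channel, mean of revenue_plus_price:
channel
partner    699.000000
phone      177.000000
retail     360.333333
Name: revenue_plus_price, dtype: float64
The max of the resulting series is 699.0.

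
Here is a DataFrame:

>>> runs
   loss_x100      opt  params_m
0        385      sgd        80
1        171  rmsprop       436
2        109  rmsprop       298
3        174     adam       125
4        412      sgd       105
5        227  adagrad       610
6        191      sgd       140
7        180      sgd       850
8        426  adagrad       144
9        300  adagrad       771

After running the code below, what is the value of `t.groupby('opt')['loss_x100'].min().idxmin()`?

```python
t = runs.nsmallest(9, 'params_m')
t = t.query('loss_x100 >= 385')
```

take 9 rows with smallest params_m:
   loss_x100      opt  params_m
0        385      sgd        80
4        412      sgd       105
3        174     adam       125
6        191      sgd       140
8        426  adagrad       144
2        109  rmsprop       298
1        171  rmsprop       436
5        227  adagrad       610
9        300  adagrad       771
filter rows where loss_x100 >= 385:
   loss_x100      opt  params_m
0        385      sgd        80
4        412      sgd       105
8        426  adagrad       144
group by opt, min of loss_x100:
opt
adagrad    426
sgd        385
Name: loss_x100, dtype: int64

sgd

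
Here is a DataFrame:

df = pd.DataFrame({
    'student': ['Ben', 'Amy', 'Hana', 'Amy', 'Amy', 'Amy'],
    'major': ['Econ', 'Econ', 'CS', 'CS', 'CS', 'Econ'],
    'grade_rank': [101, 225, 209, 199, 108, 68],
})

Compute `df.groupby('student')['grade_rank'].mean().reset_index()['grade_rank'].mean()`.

153.333333333

group by student, mean of grade_rank:
student
Amy     150.0
Ben     101.0
Hana    209.0
Name: grade_rank, dtype: float64
reset_index():
  student  grade_rank
0     Amy       150.0
1     Ben       101.0
2    Hana       209.0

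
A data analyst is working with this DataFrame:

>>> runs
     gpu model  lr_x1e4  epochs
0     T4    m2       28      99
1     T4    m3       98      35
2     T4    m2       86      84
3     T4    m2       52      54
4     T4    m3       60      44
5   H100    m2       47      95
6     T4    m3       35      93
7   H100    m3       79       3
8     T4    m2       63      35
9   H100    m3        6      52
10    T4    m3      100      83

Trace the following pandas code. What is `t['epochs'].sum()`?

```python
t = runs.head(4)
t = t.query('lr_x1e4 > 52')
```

119

take first 4 rows:
  gpu model  lr_x1e4  epochs
0  T4    m2       28      99
1  T4    m3       98      35
2  T4    m2       86      84
3  T4    m2       52      54
filter rows where lr_x1e4 > 52:
  gpu model  lr_x1e4  epochs
1  T4    m3       98      35
2  T4    m2       86      84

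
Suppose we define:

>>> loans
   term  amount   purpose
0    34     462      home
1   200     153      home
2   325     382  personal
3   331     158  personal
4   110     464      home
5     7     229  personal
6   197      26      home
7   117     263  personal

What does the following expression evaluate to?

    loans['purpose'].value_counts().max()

value_counts of purpose:
purpose
home        4
personal    4
Name: count, dtype: int64
Then the max of the resulting series: 4

4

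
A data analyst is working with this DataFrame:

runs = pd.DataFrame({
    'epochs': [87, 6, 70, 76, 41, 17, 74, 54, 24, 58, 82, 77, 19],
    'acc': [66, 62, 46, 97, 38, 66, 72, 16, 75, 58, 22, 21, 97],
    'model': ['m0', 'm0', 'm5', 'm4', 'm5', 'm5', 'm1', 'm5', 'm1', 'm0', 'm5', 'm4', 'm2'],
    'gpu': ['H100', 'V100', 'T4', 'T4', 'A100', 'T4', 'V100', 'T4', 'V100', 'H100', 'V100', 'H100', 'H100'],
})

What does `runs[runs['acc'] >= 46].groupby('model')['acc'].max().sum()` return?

filter rows where acc >= 46:
    epochs  acc model   gpu
0       87   66    m0  H100
1        6   62    m0  V100
2       70   46    m5    T4
3       76   97    m4    T4
5       17   66    m5    T4
6       74   72    m1  V100
8       24   75    m1  V100
9       58   58    m0  H100
12      19   97    m2  H100
group by model, max of acc:
model
m0    66
m1    75
m2    97
m4    97
m5    66
Name: acc, dtype: int64
Hence 401.

401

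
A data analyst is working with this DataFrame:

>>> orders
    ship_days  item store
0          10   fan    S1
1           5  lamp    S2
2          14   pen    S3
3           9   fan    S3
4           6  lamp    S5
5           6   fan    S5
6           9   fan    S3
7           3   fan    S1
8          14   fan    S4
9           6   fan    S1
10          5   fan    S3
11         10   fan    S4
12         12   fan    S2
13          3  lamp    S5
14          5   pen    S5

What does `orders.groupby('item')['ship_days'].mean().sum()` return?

group by item, mean of ship_days:
item
fan     8.400000
lamp    4.666667
pen     9.500000
Name: ship_days, dtype: float64

22.5666666667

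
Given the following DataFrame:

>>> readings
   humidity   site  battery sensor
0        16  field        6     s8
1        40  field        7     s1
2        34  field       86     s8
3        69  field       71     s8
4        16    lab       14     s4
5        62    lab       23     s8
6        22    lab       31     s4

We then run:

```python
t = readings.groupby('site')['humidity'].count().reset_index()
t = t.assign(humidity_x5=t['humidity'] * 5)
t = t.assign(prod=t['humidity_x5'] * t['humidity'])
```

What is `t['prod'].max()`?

group by site, count of humidity:
site
field    4
lab      3
Name: humidity, dtype: int64
reset_index():
    site  humidity
0  field         4
1    lab         3
add column humidity_x5 = t['humidity'] * 5:
    site  humidity  humidity_x5
0  field         4           20
1    lab         3           15
add column prod = t['humidity_x5'] * t['humidity']:
    site  humidity  humidity_x5  prod
0  field         4           20    80
1    lab         3           15    45
The max of column 'prod' is 80.

80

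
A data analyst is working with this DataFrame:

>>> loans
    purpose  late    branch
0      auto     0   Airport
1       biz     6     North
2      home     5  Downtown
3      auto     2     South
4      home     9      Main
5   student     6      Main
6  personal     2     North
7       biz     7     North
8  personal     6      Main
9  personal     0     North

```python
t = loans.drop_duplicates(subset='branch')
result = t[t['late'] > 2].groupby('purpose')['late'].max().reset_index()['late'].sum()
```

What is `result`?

drop duplicate branch (keep=first):
  purpose  late    branch
0    auto     0   Airport
1     biz     6     North
2    home     5  Downtown
3    auto     2     South
4    home     9      Main
filter rows where late > 2:
  purpose  late    branch
1     biz     6     North
2    home     5  Downtown
4    home     9      Main
group by purpose, max of late:
purpose
biz     6
home    9
Name: late, dtype: int64
reset_index():
  purpose  late
0     biz     6
1    home     9
So sum() = 15.

15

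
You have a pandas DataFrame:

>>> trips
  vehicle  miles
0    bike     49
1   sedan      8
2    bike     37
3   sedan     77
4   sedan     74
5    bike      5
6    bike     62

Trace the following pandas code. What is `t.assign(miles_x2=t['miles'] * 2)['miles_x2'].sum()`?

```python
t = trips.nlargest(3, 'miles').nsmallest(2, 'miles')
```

take 3 rows with largest miles:
  vehicle  miles
3   sedan     77
4   sedan     74
6    bike     62
take 2 rows with smallest miles:
  vehicle  miles
6    bike     62
4   sedan     74
add column miles_x2 = t['miles'] * 2:
  vehicle  miles  miles_x2
6    bike     62       124
4   sedan     74       148
The sum of column 'miles_x2' is 272.

272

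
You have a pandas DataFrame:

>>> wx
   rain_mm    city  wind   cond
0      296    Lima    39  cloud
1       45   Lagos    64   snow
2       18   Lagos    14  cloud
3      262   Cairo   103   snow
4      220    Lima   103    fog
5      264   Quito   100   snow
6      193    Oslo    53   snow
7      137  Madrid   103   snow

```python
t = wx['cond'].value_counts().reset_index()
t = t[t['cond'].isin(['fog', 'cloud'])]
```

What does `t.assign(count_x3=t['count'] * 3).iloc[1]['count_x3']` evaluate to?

value_counts of cond:
cond
snow     5
cloud    2
fog      1
Name: count, dtype: int64
reset_index():
    cond  count
0   snow      5
1  cloud      2
2    fog      1
filter rows where cond in ['fog', 'cloud']:
    cond  count
1  cloud      2
2    fog      1
add column count_x3 = t['count'] * 3:
    cond  count  count_x3
1  cloud      2         6
2    fog      1         3
The value at position 1, column 'count_x3' is 3.

3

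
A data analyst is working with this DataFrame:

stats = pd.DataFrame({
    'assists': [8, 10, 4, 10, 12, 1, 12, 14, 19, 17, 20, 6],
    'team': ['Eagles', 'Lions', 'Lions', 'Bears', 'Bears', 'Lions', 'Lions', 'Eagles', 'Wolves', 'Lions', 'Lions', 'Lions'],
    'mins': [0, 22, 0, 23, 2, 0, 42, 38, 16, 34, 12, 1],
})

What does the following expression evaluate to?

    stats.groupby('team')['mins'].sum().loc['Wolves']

group by team, sum of mins:
team
Bears      25
Eagles     38
Lions     111
Wolves     16
Name: mins, dtype: int64
Reading off the value at index 'Wolves', we get 16.

16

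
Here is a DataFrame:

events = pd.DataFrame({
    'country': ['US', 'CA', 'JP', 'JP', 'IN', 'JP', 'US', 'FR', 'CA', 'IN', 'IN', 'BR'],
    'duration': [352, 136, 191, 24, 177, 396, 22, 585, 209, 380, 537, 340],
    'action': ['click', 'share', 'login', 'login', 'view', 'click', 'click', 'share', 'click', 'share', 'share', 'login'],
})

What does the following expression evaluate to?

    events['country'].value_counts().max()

3

value_counts of country:
country
JP    3
IN    3
US    2
CA    2
FR    1
BR    1
Name: count, dtype: int64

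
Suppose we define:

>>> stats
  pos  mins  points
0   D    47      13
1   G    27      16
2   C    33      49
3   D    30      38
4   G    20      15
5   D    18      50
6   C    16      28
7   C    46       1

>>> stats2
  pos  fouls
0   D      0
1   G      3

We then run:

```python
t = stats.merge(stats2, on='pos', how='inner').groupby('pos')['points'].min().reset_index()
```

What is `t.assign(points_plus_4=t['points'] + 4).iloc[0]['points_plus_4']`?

17

merge on 'pos' (how='inner') → 5 rows:
  pos  mins  points  fouls
0   D    47      13      0
1   G    27      16      3
2   D    30      38      0
3   G    20      15      3
4   D    18      50      0
group by pos, min of points:
pos
D    13
G    15
Name: points, dtype: int64
reset_index():
  pos  points
0   D      13
1   G      15
add column points_plus_4 = t['points'] + 4:
  pos  points  points_plus_4
0   D      13             17
1   G      15             19
Finally, value at position 0, column 'points_plus_4' = 17.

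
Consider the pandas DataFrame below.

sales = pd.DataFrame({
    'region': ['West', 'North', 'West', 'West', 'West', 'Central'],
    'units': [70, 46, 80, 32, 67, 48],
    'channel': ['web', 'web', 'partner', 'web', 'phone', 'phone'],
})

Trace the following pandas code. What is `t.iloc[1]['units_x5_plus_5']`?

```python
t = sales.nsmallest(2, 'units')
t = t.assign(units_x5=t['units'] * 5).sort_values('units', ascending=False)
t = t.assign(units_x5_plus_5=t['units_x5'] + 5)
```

165

take 2 rows with smallest units:
  region  units channel
3   West     32     web
1  North     46     web
add column units_x5 = t['units'] * 5:
  region  units channel  units_x5
3   West     32     web       160
1  North     46     web       230
sort by units descending:
  region  units channel  units_x5
1  North     46     web       230
3   West     32     web       160
add column units_x5_plus_5 = t['units_x5'] + 5:
  region  units channel  units_x5  units_x5_plus_5
1  North     46     web       230              235
3   West     32     web       160              165
Finally, value at position 1, column 'units_x5_plus_5' = 165.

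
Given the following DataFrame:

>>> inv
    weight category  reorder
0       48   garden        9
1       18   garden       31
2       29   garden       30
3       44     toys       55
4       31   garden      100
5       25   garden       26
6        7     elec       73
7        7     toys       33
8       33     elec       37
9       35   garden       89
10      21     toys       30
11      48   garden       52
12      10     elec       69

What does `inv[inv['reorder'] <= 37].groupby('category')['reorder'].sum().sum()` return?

filter rows where reorder <= 37:
    weight category  reorder
0       48   garden        9
1       18   garden       31
2       29   garden       30
5       25   garden       26
7        7     toys       33
8       33     elec       37
10      21     toys       30
group by category, sum of reorder:
category
elec      37
garden    96
toys      63
Name: reorder, dtype: int64

196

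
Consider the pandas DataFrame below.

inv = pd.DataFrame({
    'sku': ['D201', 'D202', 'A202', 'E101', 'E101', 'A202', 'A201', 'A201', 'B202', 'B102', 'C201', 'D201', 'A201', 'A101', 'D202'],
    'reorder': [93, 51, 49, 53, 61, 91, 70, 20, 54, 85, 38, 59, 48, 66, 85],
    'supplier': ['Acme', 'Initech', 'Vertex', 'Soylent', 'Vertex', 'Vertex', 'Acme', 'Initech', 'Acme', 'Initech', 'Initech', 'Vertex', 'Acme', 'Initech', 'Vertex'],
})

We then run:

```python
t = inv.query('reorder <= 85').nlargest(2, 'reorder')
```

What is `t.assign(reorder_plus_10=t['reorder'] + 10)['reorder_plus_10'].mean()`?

filter rows where reorder <= 85:
     sku  reorder supplier
1   D202       51  Initech
2   A202       49   Vertex
3   E101       53  Soylent
4   E101       61   Vertex
6   A201       70     Acme
7   A201       20  Initech
8   B202       54     Acme
9   B102       85  Initech
10  C201       38  Initech
11  D201       59   Vertex
12  A201       48     Acme
13  A101       66  Initech
14  D202       85   Vertex
take 2 rows with largest reorder:
     sku  reorder supplier
9   B102       85  Initech
14  D202       85   Vertex
add column reorder_plus_10 = t['reorder'] + 10:
     sku  reorder supplier  reorder_plus_10
9   B102       85  Initech               95
14  D202       85   Vertex               95
Finally, mean of column 'reorder_plus_10' = 95.0.

95.0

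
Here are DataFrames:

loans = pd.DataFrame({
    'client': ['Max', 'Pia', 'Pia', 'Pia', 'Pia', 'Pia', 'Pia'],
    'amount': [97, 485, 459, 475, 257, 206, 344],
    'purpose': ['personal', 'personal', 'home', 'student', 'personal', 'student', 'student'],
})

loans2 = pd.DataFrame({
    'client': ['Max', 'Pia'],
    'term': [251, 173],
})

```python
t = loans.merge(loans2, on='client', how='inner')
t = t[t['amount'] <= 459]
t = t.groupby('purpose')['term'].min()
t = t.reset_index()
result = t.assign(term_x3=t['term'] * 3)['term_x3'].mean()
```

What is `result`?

merge on 'client' (how='inner') → 7 rows:
  client  amount   purpose  term
0    Max      97  personal   251
1    Pia     485  personal   173
2    Pia     459      home   173
3    Pia     475   student   173
4    Pia     257  personal   173
5    Pia     206   student   173
6    Pia     344   student   173
filter rows where amount <= 459:
  client  amount   purpose  term
0    Max      97  personal   251
2    Pia     459      home   173
4    Pia     257  personal   173
5    Pia     206   student   173
6    Pia     344   student   173
group by purpose, min of term:
purpose
home        173
personal    173
student     173
Name: term, dtype: int64
reset_index():
    purpose  term
0      home   173
1  personal   173
2   student   173
add column term_x3 = t['term'] * 3:
    purpose  term  term_x3
0      home   173      519
1  personal   173      519
2   student   173      519
mean of column 'term_x3' → 519.0

519.0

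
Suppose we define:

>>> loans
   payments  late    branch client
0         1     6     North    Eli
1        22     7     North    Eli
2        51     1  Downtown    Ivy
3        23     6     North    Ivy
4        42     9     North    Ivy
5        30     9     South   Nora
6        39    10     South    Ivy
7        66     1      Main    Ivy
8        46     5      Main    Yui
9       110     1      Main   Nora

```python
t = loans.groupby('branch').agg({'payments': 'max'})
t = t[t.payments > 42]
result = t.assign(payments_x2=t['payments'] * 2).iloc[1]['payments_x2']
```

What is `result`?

group by branch, max of payments:
          payments
branch            
Downtown        51
Main           110
North           42
South           39
filter rows where payments > 42:
          payments
branch            
Downtown        51
Main           110
add column payments_x2 = t['payments'] * 2:
          payments  payments_x2
branch                         
Downtown        51          102
Main           110          220
Hence 220.

220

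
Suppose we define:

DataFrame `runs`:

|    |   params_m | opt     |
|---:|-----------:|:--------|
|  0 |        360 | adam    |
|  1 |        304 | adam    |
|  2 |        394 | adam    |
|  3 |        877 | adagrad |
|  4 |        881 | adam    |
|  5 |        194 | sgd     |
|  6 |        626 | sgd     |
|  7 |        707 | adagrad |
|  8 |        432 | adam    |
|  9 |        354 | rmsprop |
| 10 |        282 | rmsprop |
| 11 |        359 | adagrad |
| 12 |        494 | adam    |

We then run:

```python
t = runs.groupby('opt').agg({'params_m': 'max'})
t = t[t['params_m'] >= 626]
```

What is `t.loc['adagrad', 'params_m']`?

877

group by opt, max of params_m:
         params_m
opt              
adagrad       877
adam          881
rmsprop       354
sgd           626
filter rows where params_m >= 626:
         params_m
opt              
adagrad       877
adam          881
sgd           626
Reading off the value at row 'adagrad', column 'params_m', we get 877.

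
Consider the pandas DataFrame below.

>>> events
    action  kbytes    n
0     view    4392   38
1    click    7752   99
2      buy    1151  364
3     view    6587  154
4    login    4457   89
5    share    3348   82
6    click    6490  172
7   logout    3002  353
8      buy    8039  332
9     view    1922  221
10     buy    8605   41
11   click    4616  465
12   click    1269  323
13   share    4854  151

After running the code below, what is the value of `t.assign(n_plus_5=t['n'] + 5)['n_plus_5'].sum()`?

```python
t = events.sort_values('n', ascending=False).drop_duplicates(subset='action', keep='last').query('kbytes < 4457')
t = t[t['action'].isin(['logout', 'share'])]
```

sort by n descending:
    action  kbytes    n
11   click    4616  465
2      buy    1151  364
7   logout    3002  353
8      buy    8039  332
12   click    1269  323
9     view    1922  221
6    click    6490  172
3     view    6587  154
13   share    4854  151
1    click    7752   99
4    login    4457   89
5    share    3348   82
10     buy    8605   41
0     view    4392   38
drop duplicate action (keep=last):
    action  kbytes    n
7   logout    3002  353
1    click    7752   99
4    login    4457   89
5    share    3348   82
10     buy    8605   41
0     view    4392   38
filter rows where kbytes < 4457:
   action  kbytes    n
7  logout    3002  353
5   share    3348   82
0    view    4392   38
filter rows where action in ['logout', 'share']:
   action  kbytes    n
7  logout    3002  353
5   share    3348   82
add column n_plus_5 = t['n'] + 5:
   action  kbytes    n  n_plus_5
7  logout    3002  353       358
5   share    3348   82        87
sum of column 'n_plus_5' → 445

445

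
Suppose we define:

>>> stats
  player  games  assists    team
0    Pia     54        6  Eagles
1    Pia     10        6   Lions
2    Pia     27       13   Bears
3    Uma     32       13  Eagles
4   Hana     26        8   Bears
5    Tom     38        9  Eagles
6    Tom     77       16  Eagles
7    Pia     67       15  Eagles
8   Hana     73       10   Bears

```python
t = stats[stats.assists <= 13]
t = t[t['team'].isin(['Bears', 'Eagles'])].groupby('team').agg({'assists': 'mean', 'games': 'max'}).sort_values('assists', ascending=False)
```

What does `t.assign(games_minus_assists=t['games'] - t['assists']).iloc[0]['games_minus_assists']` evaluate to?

62.6666666667

filter rows where assists <= 13:
  player  games  assists    team
0    Pia     54        6  Eagles
1    Pia     10        6   Lions
2    Pia     27       13   Bears
3    Uma     32       13  Eagles
4   Hana     26        8   Bears
5    Tom     38        9  Eagles
8   Hana     73       10   Bears
filter rows where team in ['Bears', 'Eagles']:
  player  games  assists    team
0    Pia     54        6  Eagles
2    Pia     27       13   Bears
3    Uma     32       13  Eagles
4   Hana     26        8   Bears
5    Tom     38        9  Eagles
8   Hana     73       10   Bears
group by team: mean(assists), max(games):
          assists  games
team                    
Bears   10.333333     73
Eagles   9.333333     54
sort by assists descending:
          assists  games
team                    
Bears   10.333333     73
Eagles   9.333333     54
add column games_minus_assists = t['games'] - t['assists']:
          assists  games  games_minus_assists
team                                         
Bears   10.333333     73            62.666667
Eagles   9.333333     54            44.666667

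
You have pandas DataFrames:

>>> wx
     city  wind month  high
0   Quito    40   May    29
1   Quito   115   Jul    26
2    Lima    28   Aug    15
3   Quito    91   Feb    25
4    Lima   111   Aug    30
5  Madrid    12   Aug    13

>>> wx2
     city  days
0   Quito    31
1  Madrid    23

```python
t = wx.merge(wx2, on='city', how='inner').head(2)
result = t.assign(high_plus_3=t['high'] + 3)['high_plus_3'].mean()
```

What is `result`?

30.5

merge on 'city' (how='inner') → 4 rows:
     city  wind month  high  days
0   Quito    40   May    29    31
1   Quito   115   Jul    26    31
2   Quito    91   Feb    25    31
3  Madrid    12   Aug    13    23
take first 2 rows:
    city  wind month  high  days
0  Quito    40   May    29    31
1  Quito   115   Jul    26    31
add column high_plus_3 = t['high'] + 3:
    city  wind month  high  days  high_plus_3
0  Quito    40   May    29    31           32
1  Quito   115   Jul    26    31           29
Hence 30.5.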